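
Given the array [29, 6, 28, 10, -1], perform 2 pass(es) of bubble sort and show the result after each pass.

After pass 1: [6, 28, 10, -1, 29] (4 swaps)
After pass 2: [6, 10, -1, 28, 29] (2 swaps)
Total swaps: 6


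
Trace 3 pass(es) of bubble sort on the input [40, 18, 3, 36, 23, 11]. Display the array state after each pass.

After pass 1: [18, 3, 36, 23, 11, 40] (5 swaps)
After pass 2: [3, 18, 23, 11, 36, 40] (3 swaps)
After pass 3: [3, 18, 11, 23, 36, 40] (1 swaps)
Total swaps: 9


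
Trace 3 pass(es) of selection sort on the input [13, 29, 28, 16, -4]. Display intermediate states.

Pass 1: Select minimum -4 at index 4, swap -> [-4, 29, 28, 16, 13]
Pass 2: Select minimum 13 at index 4, swap -> [-4, 13, 28, 16, 29]
Pass 3: Select minimum 16 at index 3, swap -> [-4, 13, 16, 28, 29]


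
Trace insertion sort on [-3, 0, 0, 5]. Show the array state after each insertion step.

First element -3 is already 'sorted'
Insert 0: shifted 0 elements -> [-3, 0, 0, 5]
Insert 0: shifted 0 elements -> [-3, 0, 0, 5]
Insert 5: shifted 0 elements -> [-3, 0, 0, 5]


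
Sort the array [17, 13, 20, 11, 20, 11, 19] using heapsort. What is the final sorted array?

Build heap: [20, 17, 20, 11, 13, 11, 19]
Extract 20: [20, 17, 19, 11, 13, 11, 20]
Extract 20: [19, 17, 11, 11, 13, 20, 20]
Extract 19: [17, 13, 11, 11, 19, 20, 20]
Extract 17: [13, 11, 11, 17, 19, 20, 20]
Extract 13: [11, 11, 13, 17, 19, 20, 20]
Extract 11: [11, 11, 13, 17, 19, 20, 20]


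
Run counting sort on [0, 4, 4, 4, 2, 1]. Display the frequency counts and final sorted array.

Count array: [1, 1, 1, 0, 3]
(count[i] = number of elements equal to i)
Cumulative count: [1, 2, 3, 3, 6]
Sorted: [0, 1, 2, 4, 4, 4]


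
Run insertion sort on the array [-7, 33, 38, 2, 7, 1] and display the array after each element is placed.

First element -7 is already 'sorted'
Insert 33: shifted 0 elements -> [-7, 33, 38, 2, 7, 1]
Insert 38: shifted 0 elements -> [-7, 33, 38, 2, 7, 1]
Insert 2: shifted 2 elements -> [-7, 2, 33, 38, 7, 1]
Insert 7: shifted 2 elements -> [-7, 2, 7, 33, 38, 1]
Insert 1: shifted 4 elements -> [-7, 1, 2, 7, 33, 38]


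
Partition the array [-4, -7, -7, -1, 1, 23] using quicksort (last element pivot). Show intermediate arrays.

Partition 1: pivot=23 at index 5 -> [-4, -7, -7, -1, 1, 23]
Partition 2: pivot=1 at index 4 -> [-4, -7, -7, -1, 1, 23]
Partition 3: pivot=-1 at index 3 -> [-4, -7, -7, -1, 1, 23]
Partition 4: pivot=-7 at index 1 -> [-7, -7, -4, -1, 1, 23]


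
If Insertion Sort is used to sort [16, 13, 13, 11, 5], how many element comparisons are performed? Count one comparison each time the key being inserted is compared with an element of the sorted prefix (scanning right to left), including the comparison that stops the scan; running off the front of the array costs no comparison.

Insert 13: 16 > 13 (shift), reached front = 1 comparison(s) -> [13, 16, 13, 11, 5]
Insert 13: 16 > 13 (shift), 13 <= 13 (stop) = 2 comparison(s) -> [13, 13, 16, 11, 5]
Insert 11: 16 > 11 (shift), 13 > 11 (shift), 13 > 11 (shift), reached front = 3 comparison(s) -> [11, 13, 13, 16, 5]
Insert 5: 16 > 5 (shift), 13 > 5 (shift), 13 > 5 (shift), 11 > 5 (shift), reached front = 4 comparison(s) -> [5, 11, 13, 13, 16]
Total comparisons: 1 + 2 + 3 + 4 = 10


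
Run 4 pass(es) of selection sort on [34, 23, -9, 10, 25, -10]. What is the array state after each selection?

Pass 1: Select minimum -10 at index 5, swap -> [-10, 23, -9, 10, 25, 34]
Pass 2: Select minimum -9 at index 2, swap -> [-10, -9, 23, 10, 25, 34]
Pass 3: Select minimum 10 at index 3, swap -> [-10, -9, 10, 23, 25, 34]
Pass 4: Select minimum 23 at index 3, swap -> [-10, -9, 10, 23, 25, 34]


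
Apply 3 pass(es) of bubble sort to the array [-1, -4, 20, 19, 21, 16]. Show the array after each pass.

After pass 1: [-4, -1, 19, 20, 16, 21] (3 swaps)
After pass 2: [-4, -1, 19, 16, 20, 21] (1 swaps)
After pass 3: [-4, -1, 16, 19, 20, 21] (1 swaps)
Total swaps: 5


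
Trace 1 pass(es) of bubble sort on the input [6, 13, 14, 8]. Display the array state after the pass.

After pass 1: [6, 13, 8, 14] (1 swaps)
Total swaps: 1


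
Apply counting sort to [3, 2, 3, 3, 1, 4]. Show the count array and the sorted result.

Count array: [0, 1, 1, 3, 1]
(count[i] = number of elements equal to i)
Cumulative count: [0, 1, 2, 5, 6]
Sorted: [1, 2, 3, 3, 3, 4]


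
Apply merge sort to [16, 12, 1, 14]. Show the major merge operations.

Divide and conquer:
  Merge [16] + [12] -> [12, 16]
  Merge [1] + [14] -> [1, 14]
  Merge [12, 16] + [1, 14] -> [1, 12, 14, 16]


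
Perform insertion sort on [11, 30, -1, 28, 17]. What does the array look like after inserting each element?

First element 11 is already 'sorted'
Insert 30: shifted 0 elements -> [11, 30, -1, 28, 17]
Insert -1: shifted 2 elements -> [-1, 11, 30, 28, 17]
Insert 28: shifted 1 elements -> [-1, 11, 28, 30, 17]
Insert 17: shifted 2 elements -> [-1, 11, 17, 28, 30]


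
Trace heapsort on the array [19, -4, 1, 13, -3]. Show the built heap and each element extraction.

Build heap: [19, 13, 1, -4, -3]
Extract 19: [13, -3, 1, -4, 19]
Extract 13: [1, -3, -4, 13, 19]
Extract 1: [-3, -4, 1, 13, 19]
Extract -3: [-4, -3, 1, 13, 19]


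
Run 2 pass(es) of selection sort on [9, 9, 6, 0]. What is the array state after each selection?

Pass 1: Select minimum 0 at index 3, swap -> [0, 9, 6, 9]
Pass 2: Select minimum 6 at index 2, swap -> [0, 6, 9, 9]


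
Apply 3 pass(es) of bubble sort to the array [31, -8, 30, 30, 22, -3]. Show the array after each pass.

After pass 1: [-8, 30, 30, 22, -3, 31] (5 swaps)
After pass 2: [-8, 30, 22, -3, 30, 31] (2 swaps)
After pass 3: [-8, 22, -3, 30, 30, 31] (2 swaps)
Total swaps: 9


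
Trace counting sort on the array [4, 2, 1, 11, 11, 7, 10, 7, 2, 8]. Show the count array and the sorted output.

Count array: [0, 1, 2, 0, 1, 0, 0, 2, 1, 0, 1, 2]
(count[i] = number of elements equal to i)
Cumulative count: [0, 1, 3, 3, 4, 4, 4, 6, 7, 7, 8, 10]
Sorted: [1, 2, 2, 4, 7, 7, 8, 10, 11, 11]


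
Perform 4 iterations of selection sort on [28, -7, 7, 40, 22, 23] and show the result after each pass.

Pass 1: Select minimum -7 at index 1, swap -> [-7, 28, 7, 40, 22, 23]
Pass 2: Select minimum 7 at index 2, swap -> [-7, 7, 28, 40, 22, 23]
Pass 3: Select minimum 22 at index 4, swap -> [-7, 7, 22, 40, 28, 23]
Pass 4: Select minimum 23 at index 5, swap -> [-7, 7, 22, 23, 28, 40]


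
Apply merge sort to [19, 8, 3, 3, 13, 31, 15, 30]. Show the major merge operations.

Divide and conquer:
  Merge [19] + [8] -> [8, 19]
  Merge [3] + [3] -> [3, 3]
  Merge [8, 19] + [3, 3] -> [3, 3, 8, 19]
  Merge [13] + [31] -> [13, 31]
  Merge [15] + [30] -> [15, 30]
  Merge [13, 31] + [15, 30] -> [13, 15, 30, 31]
  Merge [3, 3, 8, 19] + [13, 15, 30, 31] -> [3, 3, 8, 13, 15, 19, 30, 31]


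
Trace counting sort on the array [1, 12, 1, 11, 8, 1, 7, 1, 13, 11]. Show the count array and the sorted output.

Count array: [0, 4, 0, 0, 0, 0, 0, 1, 1, 0, 0, 2, 1, 1]
(count[i] = number of elements equal to i)
Cumulative count: [0, 4, 4, 4, 4, 4, 4, 5, 6, 6, 6, 8, 9, 10]
Sorted: [1, 1, 1, 1, 7, 8, 11, 11, 12, 13]


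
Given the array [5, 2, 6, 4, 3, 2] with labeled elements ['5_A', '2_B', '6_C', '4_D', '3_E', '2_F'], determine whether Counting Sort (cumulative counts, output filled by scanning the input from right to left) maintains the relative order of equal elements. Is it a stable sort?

Trace Counting Sort on the labeled array (the key is the number; the letter only tracks identity):
  Counts for values 0..6: [0, 0, 2, 1, 1, 1, 1]
  Cumulative counts: [0, 0, 2, 3, 4, 5, 6]
  Scan right to left: place 2_F at output index 1
  Scan right to left: place 3_E at output index 2
  Scan right to left: place 4_D at output index 3
  Scan right to left: place 6_C at output index 5
  Scan right to left: place 2_B at output index 0
  Scan right to left: place 5_A at output index 4
  Output: [2_B, 2_F, 3_E, 4_D, 5_A, 6_C]
Equal keys:
  value 2: originally 2_B, 2_F; after sorting 2_B, 2_F -> order preserved
All equal keys kept their original relative order. Counting Sort is stable: scanning the input right to left with decreasing cumulative counts places later duplicates at later output positions.
Answer: Stable


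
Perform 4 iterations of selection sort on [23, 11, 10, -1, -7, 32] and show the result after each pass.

Pass 1: Select minimum -7 at index 4, swap -> [-7, 11, 10, -1, 23, 32]
Pass 2: Select minimum -1 at index 3, swap -> [-7, -1, 10, 11, 23, 32]
Pass 3: Select minimum 10 at index 2, swap -> [-7, -1, 10, 11, 23, 32]
Pass 4: Select minimum 11 at index 3, swap -> [-7, -1, 10, 11, 23, 32]


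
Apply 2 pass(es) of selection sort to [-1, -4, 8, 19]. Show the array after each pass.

Pass 1: Select minimum -4 at index 1, swap -> [-4, -1, 8, 19]
Pass 2: Select minimum -1 at index 1, swap -> [-4, -1, 8, 19]


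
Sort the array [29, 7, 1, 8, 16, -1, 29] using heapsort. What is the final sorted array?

Build heap: [29, 16, 29, 8, 7, -1, 1]
Extract 29: [29, 16, 1, 8, 7, -1, 29]
Extract 29: [16, 8, 1, -1, 7, 29, 29]
Extract 16: [8, 7, 1, -1, 16, 29, 29]
Extract 8: [7, -1, 1, 8, 16, 29, 29]
Extract 7: [1, -1, 7, 8, 16, 29, 29]
Extract 1: [-1, 1, 7, 8, 16, 29, 29]


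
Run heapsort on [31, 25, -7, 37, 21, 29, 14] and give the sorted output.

Build heap: [37, 31, 29, 25, 21, -7, 14]
Extract 37: [31, 25, 29, 14, 21, -7, 37]
Extract 31: [29, 25, -7, 14, 21, 31, 37]
Extract 29: [25, 21, -7, 14, 29, 31, 37]
Extract 25: [21, 14, -7, 25, 29, 31, 37]
Extract 21: [14, -7, 21, 25, 29, 31, 37]
Extract 14: [-7, 14, 21, 25, 29, 31, 37]


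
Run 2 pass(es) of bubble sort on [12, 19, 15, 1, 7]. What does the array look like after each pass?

After pass 1: [12, 15, 1, 7, 19] (3 swaps)
After pass 2: [12, 1, 7, 15, 19] (2 swaps)
Total swaps: 5


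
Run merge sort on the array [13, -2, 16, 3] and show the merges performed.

Divide and conquer:
  Merge [13] + [-2] -> [-2, 13]
  Merge [16] + [3] -> [3, 16]
  Merge [-2, 13] + [3, 16] -> [-2, 3, 13, 16]


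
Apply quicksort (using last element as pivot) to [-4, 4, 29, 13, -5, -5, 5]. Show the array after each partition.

Partition 1: pivot=5 at index 4 -> [-4, 4, -5, -5, 5, 13, 29]
Partition 2: pivot=-5 at index 1 -> [-5, -5, -4, 4, 5, 13, 29]
Partition 3: pivot=4 at index 3 -> [-5, -5, -4, 4, 5, 13, 29]
Partition 4: pivot=29 at index 6 -> [-5, -5, -4, 4, 5, 13, 29]


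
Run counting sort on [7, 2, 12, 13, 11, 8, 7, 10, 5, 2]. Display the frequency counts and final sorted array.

Count array: [0, 0, 2, 0, 0, 1, 0, 2, 1, 0, 1, 1, 1, 1]
(count[i] = number of elements equal to i)
Cumulative count: [0, 0, 2, 2, 2, 3, 3, 5, 6, 6, 7, 8, 9, 10]
Sorted: [2, 2, 5, 7, 7, 8, 10, 11, 12, 13]


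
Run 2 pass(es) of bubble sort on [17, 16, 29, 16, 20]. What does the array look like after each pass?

After pass 1: [16, 17, 16, 20, 29] (3 swaps)
After pass 2: [16, 16, 17, 20, 29] (1 swaps)
Total swaps: 4


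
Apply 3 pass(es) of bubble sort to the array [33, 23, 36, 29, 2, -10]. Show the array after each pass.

After pass 1: [23, 33, 29, 2, -10, 36] (4 swaps)
After pass 2: [23, 29, 2, -10, 33, 36] (3 swaps)
After pass 3: [23, 2, -10, 29, 33, 36] (2 swaps)
Total swaps: 9


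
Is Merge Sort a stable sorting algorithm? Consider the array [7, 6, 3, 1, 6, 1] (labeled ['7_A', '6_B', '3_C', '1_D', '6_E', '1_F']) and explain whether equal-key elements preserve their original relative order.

Trace Merge Sort on the labeled array (the key is the number; the letter only tracks identity):
  Merge [6_B] + [3_C] -> [3_C, 6_B]
  Merge [7_A] + [3_C, 6_B] -> [3_C, 6_B, 7_A]
  Merge [6_E] + [1_F] -> [1_F, 6_E]
  Merge [1_D] + [1_F, 6_E] -> [1_D, 1_F, 6_E]
  Merge [3_C, 6_B, 7_A] + [1_D, 1_F, 6_E] -> [1_D, 1_F, 3_C, 6_B, 6_E, 7_A]
Final order: [1_D, 1_F, 3_C, 6_B, 6_E, 7_A]
Equal keys:
  value 1: originally 1_D, 1_F; after sorting 1_D, 1_F -> order preserved
  value 6: originally 6_B, 6_E; after sorting 6_B, 6_E -> order preserved
All equal keys kept their original relative order. Merge Sort is stable: when the heads of the two halves are equal the merge takes from the left half first.
Answer: Stable


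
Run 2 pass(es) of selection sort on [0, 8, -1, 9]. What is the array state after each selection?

Pass 1: Select minimum -1 at index 2, swap -> [-1, 8, 0, 9]
Pass 2: Select minimum 0 at index 2, swap -> [-1, 0, 8, 9]


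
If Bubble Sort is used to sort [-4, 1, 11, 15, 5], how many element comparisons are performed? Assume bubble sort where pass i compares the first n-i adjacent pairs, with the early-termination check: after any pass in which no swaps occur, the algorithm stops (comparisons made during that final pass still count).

Pass 1: compare adjacent pairs (0,1)..(3,4) = 4 comparison(s), 1 swap(s) -> [-4, 1, 11, 5, 15]
Pass 2: compare adjacent pairs (0,1)..(2,3) = 3 comparison(s), 1 swap(s) -> [-4, 1, 5, 11, 15]
Pass 3: compare adjacent pairs (0,1)..(1,2) = 2 comparison(s), 0 swap(s) -> [-4, 1, 5, 11, 15]
No swaps in this pass, so bubble sort stops here.
Total comparisons: 4 + 3 + 2 = 9


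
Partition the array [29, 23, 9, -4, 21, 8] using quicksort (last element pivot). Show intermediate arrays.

Partition 1: pivot=8 at index 1 -> [-4, 8, 9, 29, 21, 23]
Partition 2: pivot=23 at index 4 -> [-4, 8, 9, 21, 23, 29]
Partition 3: pivot=21 at index 3 -> [-4, 8, 9, 21, 23, 29]


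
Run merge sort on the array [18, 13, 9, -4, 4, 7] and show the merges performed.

Divide and conquer:
  Merge [13] + [9] -> [9, 13]
  Merge [18] + [9, 13] -> [9, 13, 18]
  Merge [4] + [7] -> [4, 7]
  Merge [-4] + [4, 7] -> [-4, 4, 7]
  Merge [9, 13, 18] + [-4, 4, 7] -> [-4, 4, 7, 9, 13, 18]


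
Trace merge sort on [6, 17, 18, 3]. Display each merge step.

Divide and conquer:
  Merge [6] + [17] -> [6, 17]
  Merge [18] + [3] -> [3, 18]
  Merge [6, 17] + [3, 18] -> [3, 6, 17, 18]


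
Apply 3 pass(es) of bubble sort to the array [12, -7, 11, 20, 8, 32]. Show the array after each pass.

After pass 1: [-7, 11, 12, 8, 20, 32] (3 swaps)
After pass 2: [-7, 11, 8, 12, 20, 32] (1 swaps)
After pass 3: [-7, 8, 11, 12, 20, 32] (1 swaps)
Total swaps: 5


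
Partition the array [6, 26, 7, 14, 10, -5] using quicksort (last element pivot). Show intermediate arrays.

Partition 1: pivot=-5 at index 0 -> [-5, 26, 7, 14, 10, 6]
Partition 2: pivot=6 at index 1 -> [-5, 6, 7, 14, 10, 26]
Partition 3: pivot=26 at index 5 -> [-5, 6, 7, 14, 10, 26]
Partition 4: pivot=10 at index 3 -> [-5, 6, 7, 10, 14, 26]


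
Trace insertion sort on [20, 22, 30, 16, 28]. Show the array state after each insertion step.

First element 20 is already 'sorted'
Insert 22: shifted 0 elements -> [20, 22, 30, 16, 28]
Insert 30: shifted 0 elements -> [20, 22, 30, 16, 28]
Insert 16: shifted 3 elements -> [16, 20, 22, 30, 28]
Insert 28: shifted 1 elements -> [16, 20, 22, 28, 30]


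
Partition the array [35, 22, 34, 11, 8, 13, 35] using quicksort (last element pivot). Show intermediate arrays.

Partition 1: pivot=35 at index 6 -> [35, 22, 34, 11, 8, 13, 35]
Partition 2: pivot=13 at index 2 -> [11, 8, 13, 35, 22, 34, 35]
Partition 3: pivot=8 at index 0 -> [8, 11, 13, 35, 22, 34, 35]
Partition 4: pivot=34 at index 4 -> [8, 11, 13, 22, 34, 35, 35]


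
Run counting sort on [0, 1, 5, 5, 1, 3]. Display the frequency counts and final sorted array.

Count array: [1, 2, 0, 1, 0, 2]
(count[i] = number of elements equal to i)
Cumulative count: [1, 3, 3, 4, 4, 6]
Sorted: [0, 1, 1, 3, 5, 5]


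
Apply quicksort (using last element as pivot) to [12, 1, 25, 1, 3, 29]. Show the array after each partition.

Partition 1: pivot=29 at index 5 -> [12, 1, 25, 1, 3, 29]
Partition 2: pivot=3 at index 2 -> [1, 1, 3, 12, 25, 29]
Partition 3: pivot=1 at index 1 -> [1, 1, 3, 12, 25, 29]
Partition 4: pivot=25 at index 4 -> [1, 1, 3, 12, 25, 29]


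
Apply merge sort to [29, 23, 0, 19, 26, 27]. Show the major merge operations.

Divide and conquer:
  Merge [23] + [0] -> [0, 23]
  Merge [29] + [0, 23] -> [0, 23, 29]
  Merge [26] + [27] -> [26, 27]
  Merge [19] + [26, 27] -> [19, 26, 27]
  Merge [0, 23, 29] + [19, 26, 27] -> [0, 19, 23, 26, 27, 29]


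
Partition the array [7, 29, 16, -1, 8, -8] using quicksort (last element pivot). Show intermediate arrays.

Partition 1: pivot=-8 at index 0 -> [-8, 29, 16, -1, 8, 7]
Partition 2: pivot=7 at index 2 -> [-8, -1, 7, 29, 8, 16]
Partition 3: pivot=16 at index 4 -> [-8, -1, 7, 8, 16, 29]


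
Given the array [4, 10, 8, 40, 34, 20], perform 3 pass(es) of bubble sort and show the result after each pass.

After pass 1: [4, 8, 10, 34, 20, 40] (3 swaps)
After pass 2: [4, 8, 10, 20, 34, 40] (1 swaps)
After pass 3: [4, 8, 10, 20, 34, 40] (0 swaps)
Total swaps: 4


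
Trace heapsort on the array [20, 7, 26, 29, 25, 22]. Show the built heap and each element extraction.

Build heap: [29, 25, 26, 7, 20, 22]
Extract 29: [26, 25, 22, 7, 20, 29]
Extract 26: [25, 20, 22, 7, 26, 29]
Extract 25: [22, 20, 7, 25, 26, 29]
Extract 22: [20, 7, 22, 25, 26, 29]
Extract 20: [7, 20, 22, 25, 26, 29]


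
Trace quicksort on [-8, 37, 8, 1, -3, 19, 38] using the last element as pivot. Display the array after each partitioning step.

Partition 1: pivot=38 at index 6 -> [-8, 37, 8, 1, -3, 19, 38]
Partition 2: pivot=19 at index 4 -> [-8, 8, 1, -3, 19, 37, 38]
Partition 3: pivot=-3 at index 1 -> [-8, -3, 1, 8, 19, 37, 38]
Partition 4: pivot=8 at index 3 -> [-8, -3, 1, 8, 19, 37, 38]


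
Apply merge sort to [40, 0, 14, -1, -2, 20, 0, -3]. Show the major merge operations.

Divide and conquer:
  Merge [40] + [0] -> [0, 40]
  Merge [14] + [-1] -> [-1, 14]
  Merge [0, 40] + [-1, 14] -> [-1, 0, 14, 40]
  Merge [-2] + [20] -> [-2, 20]
  Merge [0] + [-3] -> [-3, 0]
  Merge [-2, 20] + [-3, 0] -> [-3, -2, 0, 20]
  Merge [-1, 0, 14, 40] + [-3, -2, 0, 20] -> [-3, -2, -1, 0, 0, 14, 20, 40]


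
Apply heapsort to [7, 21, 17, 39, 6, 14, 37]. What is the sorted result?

Build heap: [39, 21, 37, 7, 6, 14, 17]
Extract 39: [37, 21, 17, 7, 6, 14, 39]
Extract 37: [21, 14, 17, 7, 6, 37, 39]
Extract 21: [17, 14, 6, 7, 21, 37, 39]
Extract 17: [14, 7, 6, 17, 21, 37, 39]
Extract 14: [7, 6, 14, 17, 21, 37, 39]
Extract 7: [6, 7, 14, 17, 21, 37, 39]


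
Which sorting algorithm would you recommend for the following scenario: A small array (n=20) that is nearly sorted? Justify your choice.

Best choice: Insertion sort
Reason: Insertion sort is O(n) for nearly sorted arrays and has low overhead


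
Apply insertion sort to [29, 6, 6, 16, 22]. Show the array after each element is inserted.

First element 29 is already 'sorted'
Insert 6: shifted 1 elements -> [6, 29, 6, 16, 22]
Insert 6: shifted 1 elements -> [6, 6, 29, 16, 22]
Insert 16: shifted 1 elements -> [6, 6, 16, 29, 22]
Insert 22: shifted 1 elements -> [6, 6, 16, 22, 29]


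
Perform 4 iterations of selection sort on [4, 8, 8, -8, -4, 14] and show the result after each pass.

Pass 1: Select minimum -8 at index 3, swap -> [-8, 8, 8, 4, -4, 14]
Pass 2: Select minimum -4 at index 4, swap -> [-8, -4, 8, 4, 8, 14]
Pass 3: Select minimum 4 at index 3, swap -> [-8, -4, 4, 8, 8, 14]
Pass 4: Select minimum 8 at index 3, swap -> [-8, -4, 4, 8, 8, 14]


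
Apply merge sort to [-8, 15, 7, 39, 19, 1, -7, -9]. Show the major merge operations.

Divide and conquer:
  Merge [-8] + [15] -> [-8, 15]
  Merge [7] + [39] -> [7, 39]
  Merge [-8, 15] + [7, 39] -> [-8, 7, 15, 39]
  Merge [19] + [1] -> [1, 19]
  Merge [-7] + [-9] -> [-9, -7]
  Merge [1, 19] + [-9, -7] -> [-9, -7, 1, 19]
  Merge [-8, 7, 15, 39] + [-9, -7, 1, 19] -> [-9, -8, -7, 1, 7, 15, 19, 39]


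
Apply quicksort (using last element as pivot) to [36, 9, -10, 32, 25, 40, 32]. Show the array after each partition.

Partition 1: pivot=32 at index 4 -> [9, -10, 32, 25, 32, 40, 36]
Partition 2: pivot=25 at index 2 -> [9, -10, 25, 32, 32, 40, 36]
Partition 3: pivot=-10 at index 0 -> [-10, 9, 25, 32, 32, 40, 36]
Partition 4: pivot=36 at index 5 -> [-10, 9, 25, 32, 32, 36, 40]


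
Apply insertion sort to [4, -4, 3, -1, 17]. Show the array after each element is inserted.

First element 4 is already 'sorted'
Insert -4: shifted 1 elements -> [-4, 4, 3, -1, 17]
Insert 3: shifted 1 elements -> [-4, 3, 4, -1, 17]
Insert -1: shifted 2 elements -> [-4, -1, 3, 4, 17]
Insert 17: shifted 0 elements -> [-4, -1, 3, 4, 17]


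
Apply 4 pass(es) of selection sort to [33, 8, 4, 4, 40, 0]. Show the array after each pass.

Pass 1: Select minimum 0 at index 5, swap -> [0, 8, 4, 4, 40, 33]
Pass 2: Select minimum 4 at index 2, swap -> [0, 4, 8, 4, 40, 33]
Pass 3: Select minimum 4 at index 3, swap -> [0, 4, 4, 8, 40, 33]
Pass 4: Select minimum 8 at index 3, swap -> [0, 4, 4, 8, 40, 33]


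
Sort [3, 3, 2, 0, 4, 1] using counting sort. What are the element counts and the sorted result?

Count array: [1, 1, 1, 2, 1]
(count[i] = number of elements equal to i)
Cumulative count: [1, 2, 3, 5, 6]
Sorted: [0, 1, 2, 3, 3, 4]


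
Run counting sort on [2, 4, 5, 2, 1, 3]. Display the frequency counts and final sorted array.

Count array: [0, 1, 2, 1, 1, 1]
(count[i] = number of elements equal to i)
Cumulative count: [0, 1, 3, 4, 5, 6]
Sorted: [1, 2, 2, 3, 4, 5]


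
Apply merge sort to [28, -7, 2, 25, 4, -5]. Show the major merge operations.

Divide and conquer:
  Merge [-7] + [2] -> [-7, 2]
  Merge [28] + [-7, 2] -> [-7, 2, 28]
  Merge [4] + [-5] -> [-5, 4]
  Merge [25] + [-5, 4] -> [-5, 4, 25]
  Merge [-7, 2, 28] + [-5, 4, 25] -> [-7, -5, 2, 4, 25, 28]


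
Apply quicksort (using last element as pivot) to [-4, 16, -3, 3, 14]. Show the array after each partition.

Partition 1: pivot=14 at index 3 -> [-4, -3, 3, 14, 16]
Partition 2: pivot=3 at index 2 -> [-4, -3, 3, 14, 16]
Partition 3: pivot=-3 at index 1 -> [-4, -3, 3, 14, 16]


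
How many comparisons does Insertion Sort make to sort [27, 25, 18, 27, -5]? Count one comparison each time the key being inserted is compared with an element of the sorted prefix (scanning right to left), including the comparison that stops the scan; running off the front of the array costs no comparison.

Insert 25: 27 > 25 (shift), reached front = 1 comparison(s) -> [25, 27, 18, 27, -5]
Insert 18: 27 > 18 (shift), 25 > 18 (shift), reached front = 2 comparison(s) -> [18, 25, 27, 27, -5]
Insert 27: 27 <= 27 (stop) = 1 comparison(s) -> [18, 25, 27, 27, -5]
Insert -5: 27 > -5 (shift), 27 > -5 (shift), 25 > -5 (shift), 18 > -5 (shift), reached front = 4 comparison(s) -> [-5, 18, 25, 27, 27]
Total comparisons: 1 + 2 + 1 + 4 = 8


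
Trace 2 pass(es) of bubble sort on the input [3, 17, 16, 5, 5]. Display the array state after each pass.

After pass 1: [3, 16, 5, 5, 17] (3 swaps)
After pass 2: [3, 5, 5, 16, 17] (2 swaps)
Total swaps: 5


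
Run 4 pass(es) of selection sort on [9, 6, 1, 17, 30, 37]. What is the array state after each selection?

Pass 1: Select minimum 1 at index 2, swap -> [1, 6, 9, 17, 30, 37]
Pass 2: Select minimum 6 at index 1, swap -> [1, 6, 9, 17, 30, 37]
Pass 3: Select minimum 9 at index 2, swap -> [1, 6, 9, 17, 30, 37]
Pass 4: Select minimum 17 at index 3, swap -> [1, 6, 9, 17, 30, 37]


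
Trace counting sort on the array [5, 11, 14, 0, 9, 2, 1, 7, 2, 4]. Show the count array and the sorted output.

Count array: [1, 1, 2, 0, 1, 1, 0, 1, 0, 1, 0, 1, 0, 0, 1]
(count[i] = number of elements equal to i)
Cumulative count: [1, 2, 4, 4, 5, 6, 6, 7, 7, 8, 8, 9, 9, 9, 10]
Sorted: [0, 1, 2, 2, 4, 5, 7, 9, 11, 14]


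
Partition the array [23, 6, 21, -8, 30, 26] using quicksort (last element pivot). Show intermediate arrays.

Partition 1: pivot=26 at index 4 -> [23, 6, 21, -8, 26, 30]
Partition 2: pivot=-8 at index 0 -> [-8, 6, 21, 23, 26, 30]
Partition 3: pivot=23 at index 3 -> [-8, 6, 21, 23, 26, 30]
Partition 4: pivot=21 at index 2 -> [-8, 6, 21, 23, 26, 30]


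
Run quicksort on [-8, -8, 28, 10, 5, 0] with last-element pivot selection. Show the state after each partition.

Partition 1: pivot=0 at index 2 -> [-8, -8, 0, 10, 5, 28]
Partition 2: pivot=-8 at index 1 -> [-8, -8, 0, 10, 5, 28]
Partition 3: pivot=28 at index 5 -> [-8, -8, 0, 10, 5, 28]
Partition 4: pivot=5 at index 3 -> [-8, -8, 0, 5, 10, 28]


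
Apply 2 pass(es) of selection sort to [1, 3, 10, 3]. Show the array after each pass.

Pass 1: Select minimum 1 at index 0, swap -> [1, 3, 10, 3]
Pass 2: Select minimum 3 at index 1, swap -> [1, 3, 10, 3]


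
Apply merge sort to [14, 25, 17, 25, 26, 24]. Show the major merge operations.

Divide and conquer:
  Merge [25] + [17] -> [17, 25]
  Merge [14] + [17, 25] -> [14, 17, 25]
  Merge [26] + [24] -> [24, 26]
  Merge [25] + [24, 26] -> [24, 25, 26]
  Merge [14, 17, 25] + [24, 25, 26] -> [14, 17, 24, 25, 25, 26]


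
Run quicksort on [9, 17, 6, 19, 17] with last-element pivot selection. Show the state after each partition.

Partition 1: pivot=17 at index 3 -> [9, 17, 6, 17, 19]
Partition 2: pivot=6 at index 0 -> [6, 17, 9, 17, 19]
Partition 3: pivot=9 at index 1 -> [6, 9, 17, 17, 19]


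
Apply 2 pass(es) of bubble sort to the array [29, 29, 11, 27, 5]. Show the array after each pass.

After pass 1: [29, 11, 27, 5, 29] (3 swaps)
After pass 2: [11, 27, 5, 29, 29] (3 swaps)
Total swaps: 6


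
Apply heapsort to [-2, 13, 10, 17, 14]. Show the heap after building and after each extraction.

Build heap: [17, 14, 10, 13, -2]
Extract 17: [14, 13, 10, -2, 17]
Extract 14: [13, -2, 10, 14, 17]
Extract 13: [10, -2, 13, 14, 17]
Extract 10: [-2, 10, 13, 14, 17]


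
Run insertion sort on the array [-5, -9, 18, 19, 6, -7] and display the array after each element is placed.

First element -5 is already 'sorted'
Insert -9: shifted 1 elements -> [-9, -5, 18, 19, 6, -7]
Insert 18: shifted 0 elements -> [-9, -5, 18, 19, 6, -7]
Insert 19: shifted 0 elements -> [-9, -5, 18, 19, 6, -7]
Insert 6: shifted 2 elements -> [-9, -5, 6, 18, 19, -7]
Insert -7: shifted 4 elements -> [-9, -7, -5, 6, 18, 19]


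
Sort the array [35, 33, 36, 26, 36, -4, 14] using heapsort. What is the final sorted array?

Build heap: [36, 35, 36, 26, 33, -4, 14]
Extract 36: [36, 35, 14, 26, 33, -4, 36]
Extract 36: [35, 33, 14, 26, -4, 36, 36]
Extract 35: [33, 26, 14, -4, 35, 36, 36]
Extract 33: [26, -4, 14, 33, 35, 36, 36]
Extract 26: [14, -4, 26, 33, 35, 36, 36]
Extract 14: [-4, 14, 26, 33, 35, 36, 36]


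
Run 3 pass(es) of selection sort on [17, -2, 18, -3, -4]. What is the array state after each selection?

Pass 1: Select minimum -4 at index 4, swap -> [-4, -2, 18, -3, 17]
Pass 2: Select minimum -3 at index 3, swap -> [-4, -3, 18, -2, 17]
Pass 3: Select minimum -2 at index 3, swap -> [-4, -3, -2, 18, 17]


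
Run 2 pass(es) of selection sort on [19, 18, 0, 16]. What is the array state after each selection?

Pass 1: Select minimum 0 at index 2, swap -> [0, 18, 19, 16]
Pass 2: Select minimum 16 at index 3, swap -> [0, 16, 19, 18]


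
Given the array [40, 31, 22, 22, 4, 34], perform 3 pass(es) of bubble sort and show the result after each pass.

After pass 1: [31, 22, 22, 4, 34, 40] (5 swaps)
After pass 2: [22, 22, 4, 31, 34, 40] (3 swaps)
After pass 3: [22, 4, 22, 31, 34, 40] (1 swaps)
Total swaps: 9


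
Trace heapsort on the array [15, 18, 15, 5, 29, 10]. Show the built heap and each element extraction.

Build heap: [29, 18, 15, 5, 15, 10]
Extract 29: [18, 15, 15, 5, 10, 29]
Extract 18: [15, 10, 15, 5, 18, 29]
Extract 15: [15, 10, 5, 15, 18, 29]
Extract 15: [10, 5, 15, 15, 18, 29]
Extract 10: [5, 10, 15, 15, 18, 29]


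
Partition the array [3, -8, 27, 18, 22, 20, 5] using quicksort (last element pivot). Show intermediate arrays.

Partition 1: pivot=5 at index 2 -> [3, -8, 5, 18, 22, 20, 27]
Partition 2: pivot=-8 at index 0 -> [-8, 3, 5, 18, 22, 20, 27]
Partition 3: pivot=27 at index 6 -> [-8, 3, 5, 18, 22, 20, 27]
Partition 4: pivot=20 at index 4 -> [-8, 3, 5, 18, 20, 22, 27]


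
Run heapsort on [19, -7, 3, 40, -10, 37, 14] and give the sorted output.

Build heap: [40, 19, 37, -7, -10, 3, 14]
Extract 40: [37, 19, 14, -7, -10, 3, 40]
Extract 37: [19, 3, 14, -7, -10, 37, 40]
Extract 19: [14, 3, -10, -7, 19, 37, 40]
Extract 14: [3, -7, -10, 14, 19, 37, 40]
Extract 3: [-7, -10, 3, 14, 19, 37, 40]
Extract -7: [-10, -7, 3, 14, 19, 37, 40]


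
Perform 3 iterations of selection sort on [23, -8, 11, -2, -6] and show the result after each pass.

Pass 1: Select minimum -8 at index 1, swap -> [-8, 23, 11, -2, -6]
Pass 2: Select minimum -6 at index 4, swap -> [-8, -6, 11, -2, 23]
Pass 3: Select minimum -2 at index 3, swap -> [-8, -6, -2, 11, 23]


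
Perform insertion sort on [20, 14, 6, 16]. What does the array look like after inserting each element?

First element 20 is already 'sorted'
Insert 14: shifted 1 elements -> [14, 20, 6, 16]
Insert 6: shifted 2 elements -> [6, 14, 20, 16]
Insert 16: shifted 1 elements -> [6, 14, 16, 20]


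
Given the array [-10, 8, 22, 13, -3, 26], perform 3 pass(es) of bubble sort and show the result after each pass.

After pass 1: [-10, 8, 13, -3, 22, 26] (2 swaps)
After pass 2: [-10, 8, -3, 13, 22, 26] (1 swaps)
After pass 3: [-10, -3, 8, 13, 22, 26] (1 swaps)
Total swaps: 4


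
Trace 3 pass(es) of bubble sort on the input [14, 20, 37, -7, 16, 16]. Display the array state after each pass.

After pass 1: [14, 20, -7, 16, 16, 37] (3 swaps)
After pass 2: [14, -7, 16, 16, 20, 37] (3 swaps)
After pass 3: [-7, 14, 16, 16, 20, 37] (1 swaps)
Total swaps: 7


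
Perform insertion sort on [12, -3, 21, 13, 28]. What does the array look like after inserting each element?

First element 12 is already 'sorted'
Insert -3: shifted 1 elements -> [-3, 12, 21, 13, 28]
Insert 21: shifted 0 elements -> [-3, 12, 21, 13, 28]
Insert 13: shifted 1 elements -> [-3, 12, 13, 21, 28]
Insert 28: shifted 0 elements -> [-3, 12, 13, 21, 28]


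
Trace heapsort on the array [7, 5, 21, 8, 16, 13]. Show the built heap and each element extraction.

Build heap: [21, 16, 13, 8, 5, 7]
Extract 21: [16, 8, 13, 7, 5, 21]
Extract 16: [13, 8, 5, 7, 16, 21]
Extract 13: [8, 7, 5, 13, 16, 21]
Extract 8: [7, 5, 8, 13, 16, 21]
Extract 7: [5, 7, 8, 13, 16, 21]


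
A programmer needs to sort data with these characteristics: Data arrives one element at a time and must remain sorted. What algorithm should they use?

Best choice: Insertion sort
Reason: Insertion sort naturally handles online/streaming input by inserting each new element into sorted position


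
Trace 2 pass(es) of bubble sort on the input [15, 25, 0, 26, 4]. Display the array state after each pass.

After pass 1: [15, 0, 25, 4, 26] (2 swaps)
After pass 2: [0, 15, 4, 25, 26] (2 swaps)
Total swaps: 4


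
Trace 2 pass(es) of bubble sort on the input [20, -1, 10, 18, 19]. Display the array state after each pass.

After pass 1: [-1, 10, 18, 19, 20] (4 swaps)
After pass 2: [-1, 10, 18, 19, 20] (0 swaps)
Total swaps: 4


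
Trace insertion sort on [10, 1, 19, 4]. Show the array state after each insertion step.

First element 10 is already 'sorted'
Insert 1: shifted 1 elements -> [1, 10, 19, 4]
Insert 19: shifted 0 elements -> [1, 10, 19, 4]
Insert 4: shifted 2 elements -> [1, 4, 10, 19]


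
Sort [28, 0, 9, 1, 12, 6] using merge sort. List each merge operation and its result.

Divide and conquer:
  Merge [0] + [9] -> [0, 9]
  Merge [28] + [0, 9] -> [0, 9, 28]
  Merge [12] + [6] -> [6, 12]
  Merge [1] + [6, 12] -> [1, 6, 12]
  Merge [0, 9, 28] + [1, 6, 12] -> [0, 1, 6, 9, 12, 28]


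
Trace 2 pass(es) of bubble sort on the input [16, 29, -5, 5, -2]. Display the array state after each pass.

After pass 1: [16, -5, 5, -2, 29] (3 swaps)
After pass 2: [-5, 5, -2, 16, 29] (3 swaps)
Total swaps: 6


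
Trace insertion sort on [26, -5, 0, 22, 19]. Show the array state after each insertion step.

First element 26 is already 'sorted'
Insert -5: shifted 1 elements -> [-5, 26, 0, 22, 19]
Insert 0: shifted 1 elements -> [-5, 0, 26, 22, 19]
Insert 22: shifted 1 elements -> [-5, 0, 22, 26, 19]
Insert 19: shifted 2 elements -> [-5, 0, 19, 22, 26]


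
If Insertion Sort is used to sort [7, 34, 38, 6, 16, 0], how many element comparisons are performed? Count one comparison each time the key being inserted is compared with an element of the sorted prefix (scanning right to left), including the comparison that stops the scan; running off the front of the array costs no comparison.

Insert 34: 7 <= 34 (stop) = 1 comparison(s) -> [7, 34, 38, 6, 16, 0]
Insert 38: 34 <= 38 (stop) = 1 comparison(s) -> [7, 34, 38, 6, 16, 0]
Insert 6: 38 > 6 (shift), 34 > 6 (shift), 7 > 6 (shift), reached front = 3 comparison(s) -> [6, 7, 34, 38, 16, 0]
Insert 16: 38 > 16 (shift), 34 > 16 (shift), 7 <= 16 (stop) = 3 comparison(s) -> [6, 7, 16, 34, 38, 0]
Insert 0: 38 > 0 (shift), 34 > 0 (shift), 16 > 0 (shift), 7 > 0 (shift), 6 > 0 (shift), reached front = 5 comparison(s) -> [0, 6, 7, 16, 34, 38]
Total comparisons: 1 + 1 + 3 + 3 + 5 = 13


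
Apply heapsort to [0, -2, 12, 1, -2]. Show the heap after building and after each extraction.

Build heap: [12, 1, 0, -2, -2]
Extract 12: [1, -2, 0, -2, 12]
Extract 1: [0, -2, -2, 1, 12]
Extract 0: [-2, -2, 0, 1, 12]
Extract -2: [-2, -2, 0, 1, 12]


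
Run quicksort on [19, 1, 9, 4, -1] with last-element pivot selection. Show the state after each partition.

Partition 1: pivot=-1 at index 0 -> [-1, 1, 9, 4, 19]
Partition 2: pivot=19 at index 4 -> [-1, 1, 9, 4, 19]
Partition 3: pivot=4 at index 2 -> [-1, 1, 4, 9, 19]


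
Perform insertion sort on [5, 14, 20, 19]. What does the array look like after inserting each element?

First element 5 is already 'sorted'
Insert 14: shifted 0 elements -> [5, 14, 20, 19]
Insert 20: shifted 0 elements -> [5, 14, 20, 19]
Insert 19: shifted 1 elements -> [5, 14, 19, 20]


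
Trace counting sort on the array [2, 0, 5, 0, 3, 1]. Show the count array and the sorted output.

Count array: [2, 1, 1, 1, 0, 1]
(count[i] = number of elements equal to i)
Cumulative count: [2, 3, 4, 5, 5, 6]
Sorted: [0, 0, 1, 2, 3, 5]


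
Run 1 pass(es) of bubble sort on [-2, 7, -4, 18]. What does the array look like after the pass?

After pass 1: [-2, -4, 7, 18] (1 swaps)
Total swaps: 1


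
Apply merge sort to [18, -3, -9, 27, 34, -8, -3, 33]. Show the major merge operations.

Divide and conquer:
  Merge [18] + [-3] -> [-3, 18]
  Merge [-9] + [27] -> [-9, 27]
  Merge [-3, 18] + [-9, 27] -> [-9, -3, 18, 27]
  Merge [34] + [-8] -> [-8, 34]
  Merge [-3] + [33] -> [-3, 33]
  Merge [-8, 34] + [-3, 33] -> [-8, -3, 33, 34]
  Merge [-9, -3, 18, 27] + [-8, -3, 33, 34] -> [-9, -8, -3, -3, 18, 27, 33, 34]


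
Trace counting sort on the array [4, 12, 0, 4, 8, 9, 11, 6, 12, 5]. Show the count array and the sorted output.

Count array: [1, 0, 0, 0, 2, 1, 1, 0, 1, 1, 0, 1, 2]
(count[i] = number of elements equal to i)
Cumulative count: [1, 1, 1, 1, 3, 4, 5, 5, 6, 7, 7, 8, 10]
Sorted: [0, 4, 4, 5, 6, 8, 9, 11, 12, 12]


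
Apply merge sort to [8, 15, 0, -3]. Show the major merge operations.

Divide and conquer:
  Merge [8] + [15] -> [8, 15]
  Merge [0] + [-3] -> [-3, 0]
  Merge [8, 15] + [-3, 0] -> [-3, 0, 8, 15]


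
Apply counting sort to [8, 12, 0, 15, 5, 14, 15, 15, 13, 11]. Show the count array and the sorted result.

Count array: [1, 0, 0, 0, 0, 1, 0, 0, 1, 0, 0, 1, 1, 1, 1, 3]
(count[i] = number of elements equal to i)
Cumulative count: [1, 1, 1, 1, 1, 2, 2, 2, 3, 3, 3, 4, 5, 6, 7, 10]
Sorted: [0, 5, 8, 11, 12, 13, 14, 15, 15, 15]


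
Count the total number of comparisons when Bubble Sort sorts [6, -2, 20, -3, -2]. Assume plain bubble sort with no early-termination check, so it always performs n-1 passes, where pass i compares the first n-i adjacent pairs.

Pass 1: compare adjacent pairs (0,1)..(3,4) = 4 comparison(s), 3 swap(s) -> [-2, 6, -3, -2, 20]
Pass 2: compare adjacent pairs (0,1)..(2,3) = 3 comparison(s), 2 swap(s) -> [-2, -3, -2, 6, 20]
Pass 3: compare adjacent pairs (0,1)..(1,2) = 2 comparison(s), 1 swap(s) -> [-3, -2, -2, 6, 20]
Pass 4: compare adjacent pairs (0,1)..(0,1) = 1 comparison(s), 0 swap(s) -> [-3, -2, -2, 6, 20]
Total comparisons: 4 + 3 + 2 + 1 = 10


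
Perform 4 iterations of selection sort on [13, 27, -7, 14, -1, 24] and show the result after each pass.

Pass 1: Select minimum -7 at index 2, swap -> [-7, 27, 13, 14, -1, 24]
Pass 2: Select minimum -1 at index 4, swap -> [-7, -1, 13, 14, 27, 24]
Pass 3: Select minimum 13 at index 2, swap -> [-7, -1, 13, 14, 27, 24]
Pass 4: Select minimum 14 at index 3, swap -> [-7, -1, 13, 14, 27, 24]


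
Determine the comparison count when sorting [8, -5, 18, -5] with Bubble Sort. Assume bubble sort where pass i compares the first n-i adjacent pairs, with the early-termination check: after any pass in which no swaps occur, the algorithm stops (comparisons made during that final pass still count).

Pass 1: compare adjacent pairs (0,1)..(2,3) = 3 comparison(s), 2 swap(s) -> [-5, 8, -5, 18]
Pass 2: compare adjacent pairs (0,1)..(1,2) = 2 comparison(s), 1 swap(s) -> [-5, -5, 8, 18]
Pass 3: compare adjacent pairs (0,1)..(0,1) = 1 comparison(s), 0 swap(s) -> [-5, -5, 8, 18]
No swaps in this pass, so bubble sort stops here.
Total comparisons: 3 + 2 + 1 = 6


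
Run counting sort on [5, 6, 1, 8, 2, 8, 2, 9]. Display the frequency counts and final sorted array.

Count array: [0, 1, 2, 0, 0, 1, 1, 0, 2, 1]
(count[i] = number of elements equal to i)
Cumulative count: [0, 1, 3, 3, 3, 4, 5, 5, 7, 8]
Sorted: [1, 2, 2, 5, 6, 8, 8, 9]


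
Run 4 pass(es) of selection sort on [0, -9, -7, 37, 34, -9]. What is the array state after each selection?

Pass 1: Select minimum -9 at index 1, swap -> [-9, 0, -7, 37, 34, -9]
Pass 2: Select minimum -9 at index 5, swap -> [-9, -9, -7, 37, 34, 0]
Pass 3: Select minimum -7 at index 2, swap -> [-9, -9, -7, 37, 34, 0]
Pass 4: Select minimum 0 at index 5, swap -> [-9, -9, -7, 0, 34, 37]


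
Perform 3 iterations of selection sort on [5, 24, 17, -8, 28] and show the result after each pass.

Pass 1: Select minimum -8 at index 3, swap -> [-8, 24, 17, 5, 28]
Pass 2: Select minimum 5 at index 3, swap -> [-8, 5, 17, 24, 28]
Pass 3: Select minimum 17 at index 2, swap -> [-8, 5, 17, 24, 28]


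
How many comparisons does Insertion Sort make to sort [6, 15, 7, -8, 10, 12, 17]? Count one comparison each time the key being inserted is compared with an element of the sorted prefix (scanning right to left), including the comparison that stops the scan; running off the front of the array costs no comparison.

Insert 15: 6 <= 15 (stop) = 1 comparison(s) -> [6, 15, 7, -8, 10, 12, 17]
Insert 7: 15 > 7 (shift), 6 <= 7 (stop) = 2 comparison(s) -> [6, 7, 15, -8, 10, 12, 17]
Insert -8: 15 > -8 (shift), 7 > -8 (shift), 6 > -8 (shift), reached front = 3 comparison(s) -> [-8, 6, 7, 15, 10, 12, 17]
Insert 10: 15 > 10 (shift), 7 <= 10 (stop) = 2 comparison(s) -> [-8, 6, 7, 10, 15, 12, 17]
Insert 12: 15 > 12 (shift), 10 <= 12 (stop) = 2 comparison(s) -> [-8, 6, 7, 10, 12, 15, 17]
Insert 17: 15 <= 17 (stop) = 1 comparison(s) -> [-8, 6, 7, 10, 12, 15, 17]
Total comparisons: 1 + 2 + 3 + 2 + 2 + 1 = 11


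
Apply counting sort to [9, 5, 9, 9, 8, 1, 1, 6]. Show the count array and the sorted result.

Count array: [0, 2, 0, 0, 0, 1, 1, 0, 1, 3]
(count[i] = number of elements equal to i)
Cumulative count: [0, 2, 2, 2, 2, 3, 4, 4, 5, 8]
Sorted: [1, 1, 5, 6, 8, 9, 9, 9]


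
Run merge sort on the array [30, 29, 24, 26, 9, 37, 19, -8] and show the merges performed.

Divide and conquer:
  Merge [30] + [29] -> [29, 30]
  Merge [24] + [26] -> [24, 26]
  Merge [29, 30] + [24, 26] -> [24, 26, 29, 30]
  Merge [9] + [37] -> [9, 37]
  Merge [19] + [-8] -> [-8, 19]
  Merge [9, 37] + [-8, 19] -> [-8, 9, 19, 37]
  Merge [24, 26, 29, 30] + [-8, 9, 19, 37] -> [-8, 9, 19, 24, 26, 29, 30, 37]


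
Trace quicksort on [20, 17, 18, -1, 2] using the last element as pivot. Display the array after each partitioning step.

Partition 1: pivot=2 at index 1 -> [-1, 2, 18, 20, 17]
Partition 2: pivot=17 at index 2 -> [-1, 2, 17, 20, 18]
Partition 3: pivot=18 at index 3 -> [-1, 2, 17, 18, 20]


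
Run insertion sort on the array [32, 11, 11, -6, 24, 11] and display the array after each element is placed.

First element 32 is already 'sorted'
Insert 11: shifted 1 elements -> [11, 32, 11, -6, 24, 11]
Insert 11: shifted 1 elements -> [11, 11, 32, -6, 24, 11]
Insert -6: shifted 3 elements -> [-6, 11, 11, 32, 24, 11]
Insert 24: shifted 1 elements -> [-6, 11, 11, 24, 32, 11]
Insert 11: shifted 2 elements -> [-6, 11, 11, 11, 24, 32]
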